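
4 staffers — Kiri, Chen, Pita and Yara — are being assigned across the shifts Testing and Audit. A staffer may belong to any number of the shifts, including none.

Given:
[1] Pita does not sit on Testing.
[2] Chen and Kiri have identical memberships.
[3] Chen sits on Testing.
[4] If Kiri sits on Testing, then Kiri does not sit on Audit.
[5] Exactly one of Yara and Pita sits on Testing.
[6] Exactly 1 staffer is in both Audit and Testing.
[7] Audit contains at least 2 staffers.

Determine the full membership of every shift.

From (1): Pita ∉ Testing.
From (3): Chen ∈ Testing.
(2): Kiri matches Chen: Kiri ∈ Testing.
(4): Kiri ∉ Audit.
(5) (exactly one): Yara ∈ Testing.
(2): Chen matches Kiri: Chen ∉ Audit.
(7): only 2 candidates remain for Audit, so all are in.

Testing = {Chen, Kiri, Yara}; Audit = {Pita, Yara}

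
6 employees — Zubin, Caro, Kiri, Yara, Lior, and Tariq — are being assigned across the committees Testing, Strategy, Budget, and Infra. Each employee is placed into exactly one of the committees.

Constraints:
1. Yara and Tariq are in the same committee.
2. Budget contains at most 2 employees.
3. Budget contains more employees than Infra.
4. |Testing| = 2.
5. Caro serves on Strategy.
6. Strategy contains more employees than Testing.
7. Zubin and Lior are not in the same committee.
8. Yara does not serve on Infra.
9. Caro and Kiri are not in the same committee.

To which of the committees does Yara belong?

Yara: Strategy

From (5): Caro ∈ Strategy.
From (8): Yara ∉ Infra.
(1): Tariq matches Yara: Tariq ∉ Infra.
(9): Kiri ∉ Strategy.
Suppose Yara ∈ Testing: no assignment then satisfies all the clues, so Yara ∉ Testing.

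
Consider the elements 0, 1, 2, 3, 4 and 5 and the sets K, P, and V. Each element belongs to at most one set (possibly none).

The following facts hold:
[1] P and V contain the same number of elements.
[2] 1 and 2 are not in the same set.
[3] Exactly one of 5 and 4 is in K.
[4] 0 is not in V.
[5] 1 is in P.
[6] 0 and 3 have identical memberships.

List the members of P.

P = {1}

From (4): 0 ∉ V.
From (5): 1 ∈ P.
(2): 2 ∉ P.
(6): 3 matches 0: 3 ∉ V.
Suppose 0 ∈ P: no assignment then satisfies all the clues, so 0 ∉ P.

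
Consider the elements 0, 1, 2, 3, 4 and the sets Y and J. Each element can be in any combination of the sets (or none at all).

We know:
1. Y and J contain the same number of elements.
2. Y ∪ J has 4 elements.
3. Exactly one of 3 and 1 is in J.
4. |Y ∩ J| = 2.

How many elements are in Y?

3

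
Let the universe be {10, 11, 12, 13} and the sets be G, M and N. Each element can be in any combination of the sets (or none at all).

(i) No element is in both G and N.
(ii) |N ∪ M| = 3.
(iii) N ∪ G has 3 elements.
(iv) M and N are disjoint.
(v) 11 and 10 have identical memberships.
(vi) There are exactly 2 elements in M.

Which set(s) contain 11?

11: G, M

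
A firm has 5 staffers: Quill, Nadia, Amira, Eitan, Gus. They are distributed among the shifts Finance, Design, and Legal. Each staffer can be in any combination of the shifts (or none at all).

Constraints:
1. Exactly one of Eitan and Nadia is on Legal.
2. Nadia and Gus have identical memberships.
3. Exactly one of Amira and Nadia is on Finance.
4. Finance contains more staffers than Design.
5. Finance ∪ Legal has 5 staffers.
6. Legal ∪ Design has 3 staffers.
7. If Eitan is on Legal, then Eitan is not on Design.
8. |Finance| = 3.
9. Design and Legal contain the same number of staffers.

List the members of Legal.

Legal = {Amira, Eitan}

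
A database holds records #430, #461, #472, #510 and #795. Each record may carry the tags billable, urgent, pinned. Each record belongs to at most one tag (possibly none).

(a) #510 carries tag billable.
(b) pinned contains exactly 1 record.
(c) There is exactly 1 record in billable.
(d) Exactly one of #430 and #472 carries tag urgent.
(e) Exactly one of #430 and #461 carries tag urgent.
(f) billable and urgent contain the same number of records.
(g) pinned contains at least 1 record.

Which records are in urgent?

urgent = {#430}

From (a): #510 ∈ billable.
(c): billable already has 1, so the rest are out.
Suppose #430 ∉ urgent: no assignment then satisfies all the clues, so #430 ∈ urgent.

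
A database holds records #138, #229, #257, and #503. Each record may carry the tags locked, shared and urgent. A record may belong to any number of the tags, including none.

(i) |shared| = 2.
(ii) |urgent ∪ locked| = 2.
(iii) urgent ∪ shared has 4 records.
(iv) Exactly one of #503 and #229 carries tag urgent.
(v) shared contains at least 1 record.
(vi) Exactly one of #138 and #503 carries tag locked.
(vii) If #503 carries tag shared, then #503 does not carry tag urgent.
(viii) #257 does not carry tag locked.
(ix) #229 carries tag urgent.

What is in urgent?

urgent = {#138, #229}

From (viii): #257 ∉ locked.
From (ix): #229 ∈ urgent.
(iv) (exactly one): #503 ∉ urgent.
Suppose #138 ∉ urgent: no assignment then satisfies all the clues, so #138 ∈ urgent.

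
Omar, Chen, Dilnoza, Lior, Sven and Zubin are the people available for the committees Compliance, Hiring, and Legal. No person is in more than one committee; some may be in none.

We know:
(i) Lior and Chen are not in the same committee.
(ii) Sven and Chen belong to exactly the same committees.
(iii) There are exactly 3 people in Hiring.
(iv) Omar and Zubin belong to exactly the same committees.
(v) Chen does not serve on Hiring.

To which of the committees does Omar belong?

From (v): Chen ∉ Hiring.
(ii): Sven matches Chen: Sven ∉ Hiring.
Suppose Omar ∈ Compliance: no assignment then satisfies all the clues, so Omar ∉ Compliance.

Omar: Hiring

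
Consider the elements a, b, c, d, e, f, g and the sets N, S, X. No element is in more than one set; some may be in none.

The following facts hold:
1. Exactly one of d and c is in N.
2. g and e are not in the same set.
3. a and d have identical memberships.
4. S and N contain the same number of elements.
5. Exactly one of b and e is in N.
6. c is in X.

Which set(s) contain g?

g: S

From (6): c ∈ X.
(1) (exactly one): d ∈ N.
(3): a matches d: a ∈ N.
Suppose g ∈ N: no assignment then satisfies all the clues, so g ∉ N.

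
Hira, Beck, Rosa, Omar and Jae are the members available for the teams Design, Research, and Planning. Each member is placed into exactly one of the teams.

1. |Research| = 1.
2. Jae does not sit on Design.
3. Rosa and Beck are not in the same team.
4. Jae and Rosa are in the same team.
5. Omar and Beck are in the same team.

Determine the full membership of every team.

Design = {Beck, Omar}; Research = {Hira}; Planning = {Jae, Rosa}

From (2): Jae ∉ Design.
(4): Rosa matches Jae: Rosa ∉ Design.
Suppose Hira ∈ Design: no assignment then satisfies all the clues, so Hira ∉ Design.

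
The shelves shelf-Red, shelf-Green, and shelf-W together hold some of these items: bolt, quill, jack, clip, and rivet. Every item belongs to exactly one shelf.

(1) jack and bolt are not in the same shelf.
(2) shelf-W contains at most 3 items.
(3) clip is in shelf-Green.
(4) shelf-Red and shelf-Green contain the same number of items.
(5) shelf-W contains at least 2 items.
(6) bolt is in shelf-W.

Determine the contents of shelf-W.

shelf-W = {bolt, quill, rivet}

From (3): clip ∈ shelf-Green.
From (6): bolt ∈ shelf-W.
(1): jack ∉ shelf-W.
Suppose quill ∉ shelf-W: no assignment then satisfies all the clues, so quill ∈ shelf-W.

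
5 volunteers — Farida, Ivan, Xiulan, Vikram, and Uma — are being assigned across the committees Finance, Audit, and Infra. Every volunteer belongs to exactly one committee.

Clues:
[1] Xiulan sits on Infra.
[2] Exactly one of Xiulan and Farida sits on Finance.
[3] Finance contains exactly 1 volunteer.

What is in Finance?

Finance = {Farida}

From (1): Xiulan ∈ Infra.
(2) (exactly one): Farida ∈ Finance.
(3): Finance already has 1, so the rest are out.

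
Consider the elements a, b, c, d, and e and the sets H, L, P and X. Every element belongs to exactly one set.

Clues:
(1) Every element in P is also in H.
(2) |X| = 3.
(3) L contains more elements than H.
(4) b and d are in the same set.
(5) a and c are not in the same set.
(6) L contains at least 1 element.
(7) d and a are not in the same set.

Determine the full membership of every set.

H = {}; L = {a, e}; P = {}; X = {b, c, d}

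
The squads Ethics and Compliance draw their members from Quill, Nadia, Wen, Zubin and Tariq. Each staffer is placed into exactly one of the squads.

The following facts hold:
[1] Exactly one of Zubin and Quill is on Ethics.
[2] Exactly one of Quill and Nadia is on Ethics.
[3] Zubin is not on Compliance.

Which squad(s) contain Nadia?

Nadia: Ethics

From (3): Zubin ∉ Compliance.
Only one squad left: Zubin ∈ Ethics.
(1) (exactly one): Quill ∉ Ethics.
(2) (exactly one): Nadia ∈ Ethics.
Only one squad left: Quill ∈ Compliance.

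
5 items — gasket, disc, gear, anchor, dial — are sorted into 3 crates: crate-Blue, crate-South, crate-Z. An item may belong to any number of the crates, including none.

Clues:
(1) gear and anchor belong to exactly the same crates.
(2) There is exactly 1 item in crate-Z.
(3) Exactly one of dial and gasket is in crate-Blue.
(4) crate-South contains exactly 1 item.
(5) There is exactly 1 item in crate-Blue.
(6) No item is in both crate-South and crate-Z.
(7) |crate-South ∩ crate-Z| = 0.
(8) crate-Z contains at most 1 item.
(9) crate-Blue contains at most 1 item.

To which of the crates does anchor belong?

anchor: none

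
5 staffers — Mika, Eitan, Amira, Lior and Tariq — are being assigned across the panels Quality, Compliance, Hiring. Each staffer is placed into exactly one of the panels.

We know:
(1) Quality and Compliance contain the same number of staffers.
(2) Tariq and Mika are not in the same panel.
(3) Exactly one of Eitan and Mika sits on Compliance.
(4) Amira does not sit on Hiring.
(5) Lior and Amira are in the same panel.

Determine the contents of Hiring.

From (4): Amira ∉ Hiring.
(5): Lior matches Amira: Lior ∉ Hiring.
Suppose Mika ∉ Hiring: no assignment then satisfies all the clues, so Mika ∈ Hiring.

Hiring = {Mika}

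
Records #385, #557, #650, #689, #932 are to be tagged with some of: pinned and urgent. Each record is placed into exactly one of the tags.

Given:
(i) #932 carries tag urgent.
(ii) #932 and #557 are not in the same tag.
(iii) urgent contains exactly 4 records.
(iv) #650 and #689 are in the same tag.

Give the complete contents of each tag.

From (i): #932 ∈ urgent.
(ii): #557 ∉ urgent.
(iii): only 4 candidates remain for urgent, so all are in.
Only one tag left: #557 ∈ pinned.

pinned = {#557}; urgent = {#385, #650, #689, #932}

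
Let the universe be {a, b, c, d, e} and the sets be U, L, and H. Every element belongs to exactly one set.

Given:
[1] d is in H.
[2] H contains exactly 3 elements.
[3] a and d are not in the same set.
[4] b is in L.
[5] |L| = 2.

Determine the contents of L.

L = {a, b}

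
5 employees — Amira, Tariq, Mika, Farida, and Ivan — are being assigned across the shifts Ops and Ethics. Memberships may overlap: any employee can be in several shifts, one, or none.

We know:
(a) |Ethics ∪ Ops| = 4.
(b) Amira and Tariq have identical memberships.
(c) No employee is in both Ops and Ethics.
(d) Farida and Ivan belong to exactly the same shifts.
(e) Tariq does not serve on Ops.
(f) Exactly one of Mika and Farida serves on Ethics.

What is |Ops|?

0

From (e): Tariq ∉ Ops.
(b): Amira matches Tariq: Amira ∉ Ops.
Suppose Amira ∉ Ethics: no assignment then satisfies all the clues, so Amira ∈ Ethics.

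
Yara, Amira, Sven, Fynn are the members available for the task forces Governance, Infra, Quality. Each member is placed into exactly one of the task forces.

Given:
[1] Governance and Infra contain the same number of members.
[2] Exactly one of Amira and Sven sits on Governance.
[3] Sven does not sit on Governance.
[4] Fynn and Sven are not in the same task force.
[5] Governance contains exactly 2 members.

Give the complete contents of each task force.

Governance = {Amira, Fynn}; Infra = {Sven, Yara}; Quality = {}

From (3): Sven ∉ Governance.
(2) (exactly one): Amira ∈ Governance.
Suppose Yara ∈ Governance: no assignment then satisfies all the clues, so Yara ∉ Governance.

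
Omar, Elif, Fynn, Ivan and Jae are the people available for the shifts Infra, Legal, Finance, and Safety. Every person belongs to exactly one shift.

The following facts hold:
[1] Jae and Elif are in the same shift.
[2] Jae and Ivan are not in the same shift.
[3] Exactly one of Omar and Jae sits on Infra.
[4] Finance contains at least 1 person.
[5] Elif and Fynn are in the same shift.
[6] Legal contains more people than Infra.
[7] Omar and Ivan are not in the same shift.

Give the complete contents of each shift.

Infra = {Omar}; Legal = {Elif, Fynn, Jae}; Finance = {Ivan}; Safety = {}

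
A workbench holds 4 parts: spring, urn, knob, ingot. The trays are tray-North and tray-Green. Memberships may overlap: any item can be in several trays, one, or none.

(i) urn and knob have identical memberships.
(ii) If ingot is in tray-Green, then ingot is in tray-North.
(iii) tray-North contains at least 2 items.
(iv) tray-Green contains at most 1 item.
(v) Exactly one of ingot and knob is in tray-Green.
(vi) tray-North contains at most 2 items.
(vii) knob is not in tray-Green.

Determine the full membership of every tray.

tray-North = {ingot, spring}; tray-Green = {ingot}

From (vii): knob ∉ tray-Green.
(i): urn matches knob: urn ∉ tray-Green.
(v) (exactly one): ingot ∈ tray-Green.
(ii): ingot ∈ tray-North.
(iv): tray-Green already has 1, so the rest are out.
Suppose spring ∉ tray-North: no assignment then satisfies all the clues, so spring ∈ tray-North.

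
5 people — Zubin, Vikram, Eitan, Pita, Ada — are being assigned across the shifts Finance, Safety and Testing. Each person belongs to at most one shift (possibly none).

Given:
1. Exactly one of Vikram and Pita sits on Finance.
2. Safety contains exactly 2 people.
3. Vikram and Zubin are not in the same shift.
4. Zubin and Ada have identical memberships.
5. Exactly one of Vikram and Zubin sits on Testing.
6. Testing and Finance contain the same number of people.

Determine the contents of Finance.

Finance = {Pita}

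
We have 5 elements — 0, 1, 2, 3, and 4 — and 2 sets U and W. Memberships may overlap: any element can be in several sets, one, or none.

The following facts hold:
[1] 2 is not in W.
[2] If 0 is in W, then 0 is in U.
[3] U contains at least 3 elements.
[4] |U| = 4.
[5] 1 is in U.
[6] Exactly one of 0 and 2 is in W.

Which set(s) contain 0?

0: U, W

From (1): 2 ∉ W.
From (5): 1 ∈ U.
(6) (exactly one): 0 ∈ W.
(2): 0 ∈ U.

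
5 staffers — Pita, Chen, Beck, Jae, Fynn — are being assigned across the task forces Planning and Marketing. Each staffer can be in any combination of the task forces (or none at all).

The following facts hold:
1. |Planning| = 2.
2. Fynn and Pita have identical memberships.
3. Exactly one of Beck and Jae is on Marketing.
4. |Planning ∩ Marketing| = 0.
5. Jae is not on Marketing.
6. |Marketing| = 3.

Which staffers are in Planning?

Planning = {Chen, Jae}

From (5): Jae ∉ Marketing.
(3) (exactly one): Beck ∈ Marketing.
Suppose Pita ∈ Planning: no assignment then satisfies all the clues, so Pita ∉ Planning.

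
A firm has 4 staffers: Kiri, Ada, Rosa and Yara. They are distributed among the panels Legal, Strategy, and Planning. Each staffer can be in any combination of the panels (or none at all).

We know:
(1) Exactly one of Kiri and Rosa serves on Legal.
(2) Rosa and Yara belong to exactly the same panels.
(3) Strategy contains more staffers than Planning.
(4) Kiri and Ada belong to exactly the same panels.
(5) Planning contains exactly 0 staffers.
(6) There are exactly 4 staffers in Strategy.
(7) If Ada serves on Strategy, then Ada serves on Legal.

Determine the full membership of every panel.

Legal = {Ada, Kiri}; Strategy = {Ada, Kiri, Rosa, Yara}; Planning = {}

(5): Planning already has 0, so the rest are out.
(6): only 4 candidates remain for Strategy, so all are in.
(7): Ada ∈ Legal.
(4): Kiri matches Ada: Kiri ∈ Legal.
(1) (exactly one): Rosa ∉ Legal.
(2): Yara matches Rosa: Yara ∉ Legal.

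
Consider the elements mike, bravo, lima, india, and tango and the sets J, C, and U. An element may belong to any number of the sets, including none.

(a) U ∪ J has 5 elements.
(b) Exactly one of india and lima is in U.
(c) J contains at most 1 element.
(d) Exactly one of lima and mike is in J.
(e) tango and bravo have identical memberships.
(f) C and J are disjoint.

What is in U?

U = {bravo, india, mike, tango}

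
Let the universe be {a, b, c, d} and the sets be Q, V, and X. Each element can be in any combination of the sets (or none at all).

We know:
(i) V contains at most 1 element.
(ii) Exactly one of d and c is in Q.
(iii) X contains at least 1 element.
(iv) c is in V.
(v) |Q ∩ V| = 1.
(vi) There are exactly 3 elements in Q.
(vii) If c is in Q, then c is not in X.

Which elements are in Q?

Q = {a, b, c}

From (iv): c ∈ V.
(i): V already has 1, so the rest are out.
Suppose a ∉ Q: no assignment then satisfies all the clues, so a ∈ Q.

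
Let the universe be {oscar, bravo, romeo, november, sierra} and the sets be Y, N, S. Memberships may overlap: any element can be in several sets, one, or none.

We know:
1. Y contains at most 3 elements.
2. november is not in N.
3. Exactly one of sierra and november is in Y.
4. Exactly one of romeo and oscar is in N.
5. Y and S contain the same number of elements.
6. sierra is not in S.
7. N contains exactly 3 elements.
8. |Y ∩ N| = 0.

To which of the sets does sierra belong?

sierra: N

From (2): november ∉ N.
From (6): sierra ∉ S.
Suppose sierra ∈ Y: no assignment then satisfies all the clues, so sierra ∉ Y.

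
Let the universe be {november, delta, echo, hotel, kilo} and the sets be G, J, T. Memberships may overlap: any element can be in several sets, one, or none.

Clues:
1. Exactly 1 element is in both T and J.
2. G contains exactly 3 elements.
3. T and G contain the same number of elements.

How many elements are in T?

3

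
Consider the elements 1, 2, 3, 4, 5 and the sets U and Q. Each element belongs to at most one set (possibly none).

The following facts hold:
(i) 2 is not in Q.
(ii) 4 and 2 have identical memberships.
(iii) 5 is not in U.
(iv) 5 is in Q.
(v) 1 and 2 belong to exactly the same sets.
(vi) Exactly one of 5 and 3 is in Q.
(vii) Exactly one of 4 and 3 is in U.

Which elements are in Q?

Q = {5}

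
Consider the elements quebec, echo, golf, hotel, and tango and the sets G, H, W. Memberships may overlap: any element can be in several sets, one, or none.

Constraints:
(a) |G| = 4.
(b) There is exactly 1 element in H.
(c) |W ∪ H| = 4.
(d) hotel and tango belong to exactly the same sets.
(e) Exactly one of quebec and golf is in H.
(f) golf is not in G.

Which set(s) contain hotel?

hotel: G, W

From (f): golf ∉ G.
(a): only 4 candidates remain for G, so all are in.
Suppose hotel ∈ H: no assignment then satisfies all the clues, so hotel ∉ H.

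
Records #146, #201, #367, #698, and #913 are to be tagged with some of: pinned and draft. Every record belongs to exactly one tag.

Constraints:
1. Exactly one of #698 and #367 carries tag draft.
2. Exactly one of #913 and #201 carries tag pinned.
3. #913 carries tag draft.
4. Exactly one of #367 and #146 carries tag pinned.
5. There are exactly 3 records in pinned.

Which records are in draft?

draft = {#367, #913}

From (3): #913 ∈ draft.
(2) (exactly one): #201 ∈ pinned.
Suppose #146 ∈ draft: no assignment then satisfies all the clues, so #146 ∉ draft.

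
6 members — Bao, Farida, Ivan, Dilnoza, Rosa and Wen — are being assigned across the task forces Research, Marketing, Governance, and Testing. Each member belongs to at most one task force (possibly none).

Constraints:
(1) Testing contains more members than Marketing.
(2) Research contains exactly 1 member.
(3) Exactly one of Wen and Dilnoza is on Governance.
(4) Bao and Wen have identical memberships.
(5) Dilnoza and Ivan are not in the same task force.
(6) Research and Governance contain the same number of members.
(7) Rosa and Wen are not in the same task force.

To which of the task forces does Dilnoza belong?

Dilnoza: Governance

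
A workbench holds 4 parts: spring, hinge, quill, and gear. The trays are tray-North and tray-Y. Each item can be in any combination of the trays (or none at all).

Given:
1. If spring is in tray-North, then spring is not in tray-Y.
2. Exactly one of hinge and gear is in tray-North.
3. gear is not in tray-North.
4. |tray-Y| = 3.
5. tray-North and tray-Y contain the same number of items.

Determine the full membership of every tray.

From (3): gear ∉ tray-North.
(2) (exactly one): hinge ∈ tray-North.
Suppose spring ∉ tray-North: no assignment then satisfies all the clues, so spring ∈ tray-North.

tray-North = {hinge, quill, spring}; tray-Y = {gear, hinge, quill}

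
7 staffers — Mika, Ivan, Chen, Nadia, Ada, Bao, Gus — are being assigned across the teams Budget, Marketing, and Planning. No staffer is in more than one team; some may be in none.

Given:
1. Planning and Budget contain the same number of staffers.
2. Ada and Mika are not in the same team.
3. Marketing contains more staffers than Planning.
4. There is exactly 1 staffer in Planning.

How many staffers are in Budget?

1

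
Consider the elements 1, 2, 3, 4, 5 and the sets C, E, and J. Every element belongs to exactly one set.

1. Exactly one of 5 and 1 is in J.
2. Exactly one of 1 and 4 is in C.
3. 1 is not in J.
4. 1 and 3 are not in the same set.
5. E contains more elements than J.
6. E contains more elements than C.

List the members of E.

From (3): 1 ∉ J.
(1) (exactly one): 5 ∈ J.
Suppose 1 ∈ E: no assignment then satisfies all the clues, so 1 ∉ E.

E = {2, 3, 4}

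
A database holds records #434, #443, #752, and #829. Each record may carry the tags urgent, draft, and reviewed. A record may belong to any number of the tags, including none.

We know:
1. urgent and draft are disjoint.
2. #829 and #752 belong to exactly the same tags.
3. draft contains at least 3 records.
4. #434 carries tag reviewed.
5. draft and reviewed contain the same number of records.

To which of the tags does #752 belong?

From (4): #434 ∈ reviewed.
Suppose #752 ∈ urgent: no assignment then satisfies all the clues, so #752 ∉ urgent.

#752: draft, reviewed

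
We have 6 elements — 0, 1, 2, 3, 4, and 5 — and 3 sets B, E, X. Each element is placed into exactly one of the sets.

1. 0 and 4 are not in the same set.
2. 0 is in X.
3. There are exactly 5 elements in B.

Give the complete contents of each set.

B = {1, 2, 3, 4, 5}; E = {}; X = {0}

From (2): 0 ∈ X.
(1): 4 ∉ X.
(3): only 5 candidates remain for B, so all are in.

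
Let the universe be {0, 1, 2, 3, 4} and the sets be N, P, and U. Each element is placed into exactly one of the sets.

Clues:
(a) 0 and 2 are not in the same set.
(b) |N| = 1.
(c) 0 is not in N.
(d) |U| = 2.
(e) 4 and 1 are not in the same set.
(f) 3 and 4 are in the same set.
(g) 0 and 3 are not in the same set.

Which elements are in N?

N = {2}

From (c): 0 ∉ N.
Suppose 1 ∈ N: no assignment then satisfies all the clues, so 1 ∉ N.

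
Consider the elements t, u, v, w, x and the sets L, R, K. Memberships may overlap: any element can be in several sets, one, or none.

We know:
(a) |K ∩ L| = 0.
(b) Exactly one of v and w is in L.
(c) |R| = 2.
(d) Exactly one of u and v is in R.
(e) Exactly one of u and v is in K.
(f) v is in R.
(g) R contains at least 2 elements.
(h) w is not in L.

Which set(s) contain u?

u: K

From (f): v ∈ R.
From (h): w ∉ L.
(b) (exactly one): v ∈ L.
(d) (exactly one): u ∉ R.
Suppose u ∈ L: no assignment then satisfies all the clues, so u ∉ L.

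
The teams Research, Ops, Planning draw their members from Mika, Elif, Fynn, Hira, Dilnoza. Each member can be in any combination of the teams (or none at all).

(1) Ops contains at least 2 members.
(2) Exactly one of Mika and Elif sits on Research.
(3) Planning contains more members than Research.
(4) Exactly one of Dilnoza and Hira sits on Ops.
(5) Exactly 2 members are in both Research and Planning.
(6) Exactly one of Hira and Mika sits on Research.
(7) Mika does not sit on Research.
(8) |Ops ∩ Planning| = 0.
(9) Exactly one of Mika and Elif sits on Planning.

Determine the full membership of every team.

Research = {Elif, Hira}; Ops = {Dilnoza, Mika}; Planning = {Elif, Fynn, Hira}

From (7): Mika ∉ Research.
(2) (exactly one): Elif ∈ Research.
(6) (exactly one): Hira ∈ Research.
Suppose Mika ∉ Ops: no assignment then satisfies all the clues, so Mika ∈ Ops.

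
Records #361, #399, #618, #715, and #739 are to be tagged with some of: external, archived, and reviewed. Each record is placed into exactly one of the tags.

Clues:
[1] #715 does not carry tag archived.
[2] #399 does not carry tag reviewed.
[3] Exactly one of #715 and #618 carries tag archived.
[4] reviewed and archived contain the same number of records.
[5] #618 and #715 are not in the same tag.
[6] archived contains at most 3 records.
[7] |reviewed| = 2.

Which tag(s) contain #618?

From (1): #715 ∉ archived.
From (2): #399 ∉ reviewed.
(3) (exactly one): #618 ∈ archived.

#618: archived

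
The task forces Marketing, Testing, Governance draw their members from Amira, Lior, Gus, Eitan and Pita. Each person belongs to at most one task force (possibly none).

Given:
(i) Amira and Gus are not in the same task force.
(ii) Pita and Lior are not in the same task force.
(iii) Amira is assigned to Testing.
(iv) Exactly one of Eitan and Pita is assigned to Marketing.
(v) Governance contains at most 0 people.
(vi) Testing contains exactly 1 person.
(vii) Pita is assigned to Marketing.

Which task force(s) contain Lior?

Lior: none

From (iii): Amira ∈ Testing.
From (vii): Pita ∈ Marketing.
(i): Gus ∉ Testing.
(ii): Lior ∉ Marketing.
(iv) (exactly one): Eitan ∉ Marketing.
(v): Governance already has 0, so the rest are out.
(vi): Testing already has 1, so the rest are out.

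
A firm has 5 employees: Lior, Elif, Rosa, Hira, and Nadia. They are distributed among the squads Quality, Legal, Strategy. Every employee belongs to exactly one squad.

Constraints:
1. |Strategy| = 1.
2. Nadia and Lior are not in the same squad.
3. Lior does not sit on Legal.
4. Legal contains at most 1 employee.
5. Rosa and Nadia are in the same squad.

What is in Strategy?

Strategy = {Lior}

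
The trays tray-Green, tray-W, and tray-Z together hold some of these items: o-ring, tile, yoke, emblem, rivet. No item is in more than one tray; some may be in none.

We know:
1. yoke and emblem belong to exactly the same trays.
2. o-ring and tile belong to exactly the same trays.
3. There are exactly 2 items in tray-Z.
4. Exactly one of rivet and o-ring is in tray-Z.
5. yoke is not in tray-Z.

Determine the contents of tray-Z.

tray-Z = {o-ring, tile}

From (5): yoke ∉ tray-Z.
(1): emblem matches yoke: emblem ∉ tray-Z.
Suppose o-ring ∉ tray-Z: no assignment then satisfies all the clues, so o-ring ∈ tray-Z.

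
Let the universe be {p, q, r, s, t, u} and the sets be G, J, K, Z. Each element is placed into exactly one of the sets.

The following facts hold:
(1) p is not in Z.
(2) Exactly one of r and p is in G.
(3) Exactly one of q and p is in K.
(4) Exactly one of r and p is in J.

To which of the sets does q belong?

q: K

From (1): p ∉ Z.
Suppose q ∈ G: no assignment then satisfies all the clues, so q ∉ G.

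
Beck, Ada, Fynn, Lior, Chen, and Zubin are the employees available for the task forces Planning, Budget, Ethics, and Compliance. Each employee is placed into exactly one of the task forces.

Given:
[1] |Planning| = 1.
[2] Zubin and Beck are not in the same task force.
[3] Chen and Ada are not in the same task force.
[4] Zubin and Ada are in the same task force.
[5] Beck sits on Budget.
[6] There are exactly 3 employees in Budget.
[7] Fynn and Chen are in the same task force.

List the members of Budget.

Budget = {Beck, Chen, Fynn}

From (5): Beck ∈ Budget.
(2): Zubin ∉ Budget.
(4): Ada matches Zubin: Ada ∉ Budget.
Suppose Fynn ∉ Budget: no assignment then satisfies all the clues, so Fynn ∈ Budget.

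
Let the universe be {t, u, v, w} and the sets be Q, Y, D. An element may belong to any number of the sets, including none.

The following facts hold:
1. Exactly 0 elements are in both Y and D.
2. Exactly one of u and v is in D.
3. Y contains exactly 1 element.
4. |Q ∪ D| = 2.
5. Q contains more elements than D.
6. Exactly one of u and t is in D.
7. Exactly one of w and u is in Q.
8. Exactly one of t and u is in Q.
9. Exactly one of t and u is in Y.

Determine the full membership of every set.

Q = {u, v}; Y = {t}; D = {u}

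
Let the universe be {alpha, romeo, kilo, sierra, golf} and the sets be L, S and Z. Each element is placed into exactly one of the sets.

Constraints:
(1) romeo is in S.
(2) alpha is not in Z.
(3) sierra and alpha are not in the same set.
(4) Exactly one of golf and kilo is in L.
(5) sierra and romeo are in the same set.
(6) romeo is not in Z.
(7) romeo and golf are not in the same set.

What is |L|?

2

From (1): romeo ∈ S.
From (2): alpha ∉ Z.
(5): sierra matches romeo: sierra ∉ L.
(5): sierra matches romeo: sierra ∈ S.
(7): golf ∉ S.
(3): alpha ∉ S.
Only one set left: alpha ∈ L.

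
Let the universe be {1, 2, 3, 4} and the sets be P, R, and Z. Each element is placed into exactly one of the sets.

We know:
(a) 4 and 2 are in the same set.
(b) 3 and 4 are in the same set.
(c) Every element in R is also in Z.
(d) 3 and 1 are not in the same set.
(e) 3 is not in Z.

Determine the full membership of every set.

P = {2, 3, 4}; R = {}; Z = {1}

From (e): 3 ∉ Z.
(b): 4 matches 3: 4 ∉ Z.
(c) contrapositive: 3 ∉ R.
(c) contrapositive: 4 ∉ R.
Only one set left: 3 ∈ P.
Only one set left: 4 ∈ P.
(a): 2 matches 4: 2 ∈ P.
(d): 1 ∉ P.
Suppose 1 ∈ R: no assignment then satisfies all the clues, so 1 ∉ R.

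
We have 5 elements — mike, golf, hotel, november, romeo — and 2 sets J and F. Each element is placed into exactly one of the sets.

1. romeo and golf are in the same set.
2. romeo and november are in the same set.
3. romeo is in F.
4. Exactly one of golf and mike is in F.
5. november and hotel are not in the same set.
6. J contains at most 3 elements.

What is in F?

F = {golf, november, romeo}

From (3): romeo ∈ F.
(1): golf matches romeo: golf ∉ J.
(1): golf matches romeo: golf ∈ F.
(2): november matches romeo: november ∉ J.
(2): november matches romeo: november ∈ F.
(4) (exactly one): mike ∉ F.
(5): hotel ∉ F.
Only one set left: mike ∈ J.
Only one set left: hotel ∈ J.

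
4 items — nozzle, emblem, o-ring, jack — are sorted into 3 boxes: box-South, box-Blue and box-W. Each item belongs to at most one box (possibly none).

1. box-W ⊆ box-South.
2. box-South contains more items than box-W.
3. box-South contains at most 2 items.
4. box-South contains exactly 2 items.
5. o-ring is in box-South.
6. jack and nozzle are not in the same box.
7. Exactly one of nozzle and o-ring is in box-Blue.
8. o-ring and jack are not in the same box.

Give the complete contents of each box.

From (5): o-ring ∈ box-South.
(7) (exactly one): nozzle ∈ box-Blue.
(8): jack ∉ box-South.
(1) contrapositive: jack ∉ box-W.
(4): only 2 candidates remain for box-South, so all are in.
(6): jack ∉ box-Blue.

box-South = {emblem, o-ring}; box-Blue = {nozzle}; box-W = {}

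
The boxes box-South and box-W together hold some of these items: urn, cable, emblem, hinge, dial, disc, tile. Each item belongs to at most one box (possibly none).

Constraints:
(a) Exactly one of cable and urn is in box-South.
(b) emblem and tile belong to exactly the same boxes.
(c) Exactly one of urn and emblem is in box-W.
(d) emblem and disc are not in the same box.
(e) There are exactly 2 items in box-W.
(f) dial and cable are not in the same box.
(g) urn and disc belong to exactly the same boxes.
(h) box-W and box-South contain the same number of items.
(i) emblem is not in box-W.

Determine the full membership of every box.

box-South = {cable, hinge}; box-W = {disc, urn}

From (i): emblem ∉ box-W.
(b): tile matches emblem: tile ∉ box-W.
(c) (exactly one): urn ∈ box-W.
(g): disc matches urn: disc ∉ box-South.
(g): disc matches urn: disc ∈ box-W.
(a) (exactly one): cable ∈ box-South.
(e): box-W already has 2, so the rest are out.
(f): dial ∉ box-South.
Suppose emblem ∈ box-South: no assignment then satisfies all the clues, so emblem ∉ box-South.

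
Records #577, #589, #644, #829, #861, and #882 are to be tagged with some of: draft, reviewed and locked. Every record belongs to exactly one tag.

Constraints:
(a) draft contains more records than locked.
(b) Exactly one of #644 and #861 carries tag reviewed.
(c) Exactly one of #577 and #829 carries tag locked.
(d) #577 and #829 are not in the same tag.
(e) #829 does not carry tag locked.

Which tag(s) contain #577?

From (e): #829 ∉ locked.
(c) (exactly one): #577 ∈ locked.

#577: locked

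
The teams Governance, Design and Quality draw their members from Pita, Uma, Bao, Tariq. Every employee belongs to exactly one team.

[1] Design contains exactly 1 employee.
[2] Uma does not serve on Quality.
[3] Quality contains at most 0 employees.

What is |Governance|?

3

From (2): Uma ∉ Quality.
(3): Quality already has 0, so the rest are out.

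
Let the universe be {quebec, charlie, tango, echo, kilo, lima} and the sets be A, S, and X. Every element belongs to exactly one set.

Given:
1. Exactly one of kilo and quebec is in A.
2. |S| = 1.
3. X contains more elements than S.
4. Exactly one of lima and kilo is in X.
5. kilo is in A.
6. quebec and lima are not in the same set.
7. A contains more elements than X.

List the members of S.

S = {quebec}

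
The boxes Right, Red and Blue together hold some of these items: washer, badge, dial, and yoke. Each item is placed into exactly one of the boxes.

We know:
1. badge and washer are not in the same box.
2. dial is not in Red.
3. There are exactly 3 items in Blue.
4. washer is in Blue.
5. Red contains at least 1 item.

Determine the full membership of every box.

Right = {}; Red = {badge}; Blue = {dial, washer, yoke}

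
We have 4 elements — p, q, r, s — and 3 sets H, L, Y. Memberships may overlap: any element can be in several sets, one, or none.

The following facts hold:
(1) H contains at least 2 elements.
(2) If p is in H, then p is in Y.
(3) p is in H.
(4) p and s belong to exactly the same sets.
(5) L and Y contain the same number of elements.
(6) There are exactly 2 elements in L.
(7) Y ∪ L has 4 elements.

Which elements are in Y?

Y = {p, s}

From (3): p ∈ H.
(2): p ∈ Y.
(4): s matches p: s ∈ H.
(4): s matches p: s ∈ Y.
Suppose q ∈ Y: no assignment then satisfies all the clues, so q ∉ Y.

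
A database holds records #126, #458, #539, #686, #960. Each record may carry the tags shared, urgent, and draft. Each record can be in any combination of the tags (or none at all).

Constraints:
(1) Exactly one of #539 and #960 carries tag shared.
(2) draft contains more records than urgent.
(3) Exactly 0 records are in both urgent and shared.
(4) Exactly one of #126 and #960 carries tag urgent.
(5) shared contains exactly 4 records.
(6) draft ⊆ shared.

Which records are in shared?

shared = {#126, #458, #539, #686}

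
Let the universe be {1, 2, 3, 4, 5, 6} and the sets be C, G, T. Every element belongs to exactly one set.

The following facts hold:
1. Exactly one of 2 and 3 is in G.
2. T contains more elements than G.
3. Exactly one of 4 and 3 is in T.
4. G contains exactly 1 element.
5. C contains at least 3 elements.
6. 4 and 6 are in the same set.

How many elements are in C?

3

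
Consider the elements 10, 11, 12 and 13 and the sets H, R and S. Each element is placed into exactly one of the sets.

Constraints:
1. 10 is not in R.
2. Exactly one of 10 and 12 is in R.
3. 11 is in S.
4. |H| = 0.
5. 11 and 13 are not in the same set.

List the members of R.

From (1): 10 ∉ R.
From (3): 11 ∈ S.
(2) (exactly one): 12 ∈ R.
(4): H already has 0, so the rest are out.
(5): 13 ∉ S.
Only one set left: 10 ∈ S.
Only one set left: 13 ∈ R.

R = {12, 13}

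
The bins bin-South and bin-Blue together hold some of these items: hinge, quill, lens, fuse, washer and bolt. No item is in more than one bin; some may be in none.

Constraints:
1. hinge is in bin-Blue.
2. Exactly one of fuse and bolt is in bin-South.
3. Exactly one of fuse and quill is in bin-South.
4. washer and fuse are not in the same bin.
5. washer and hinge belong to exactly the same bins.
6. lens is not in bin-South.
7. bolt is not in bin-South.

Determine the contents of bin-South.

From (1): hinge ∈ bin-Blue.
From (6): lens ∉ bin-South.
From (7): bolt ∉ bin-South.
(2) (exactly one): fuse ∈ bin-South.
(3) (exactly one): quill ∉ bin-South.
(4): washer ∉ bin-South.
(5): washer matches hinge: washer ∈ bin-Blue.

bin-South = {fuse}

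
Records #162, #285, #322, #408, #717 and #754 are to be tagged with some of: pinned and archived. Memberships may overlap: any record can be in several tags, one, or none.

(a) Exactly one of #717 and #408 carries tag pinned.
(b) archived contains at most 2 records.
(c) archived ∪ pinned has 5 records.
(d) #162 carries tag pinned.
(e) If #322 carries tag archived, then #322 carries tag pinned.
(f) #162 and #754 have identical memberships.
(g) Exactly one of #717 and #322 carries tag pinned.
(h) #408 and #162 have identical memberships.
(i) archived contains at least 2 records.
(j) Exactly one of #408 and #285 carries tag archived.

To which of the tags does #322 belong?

#322: archived, pinned

From (d): #162 ∈ pinned.
(f): #754 matches #162: #754 ∈ pinned.
(h): #408 matches #162: #408 ∈ pinned.
(a) (exactly one): #717 ∉ pinned.
(g) (exactly one): #322 ∈ pinned.
Suppose #322 ∉ archived: no assignment then satisfies all the clues, so #322 ∈ archived.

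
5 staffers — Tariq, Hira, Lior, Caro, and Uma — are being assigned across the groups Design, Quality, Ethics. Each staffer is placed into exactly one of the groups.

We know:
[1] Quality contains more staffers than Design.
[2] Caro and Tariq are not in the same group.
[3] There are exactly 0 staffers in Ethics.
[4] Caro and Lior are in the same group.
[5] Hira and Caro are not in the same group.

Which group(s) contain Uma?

(3): Ethics already has 0, so the rest are out.
Suppose Uma ∈ Design: no assignment then satisfies all the clues, so Uma ∉ Design.

Uma: Quality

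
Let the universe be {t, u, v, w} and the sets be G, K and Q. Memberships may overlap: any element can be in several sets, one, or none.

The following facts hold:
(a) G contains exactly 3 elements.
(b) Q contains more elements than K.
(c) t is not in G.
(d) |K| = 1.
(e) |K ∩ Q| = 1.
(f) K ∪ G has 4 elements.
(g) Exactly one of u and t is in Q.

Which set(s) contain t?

t: K, Q

From (c): t ∉ G.
(a): only 3 candidates remain for G, so all are in.
Suppose t ∉ K: no assignment then satisfies all the clues, so t ∈ K.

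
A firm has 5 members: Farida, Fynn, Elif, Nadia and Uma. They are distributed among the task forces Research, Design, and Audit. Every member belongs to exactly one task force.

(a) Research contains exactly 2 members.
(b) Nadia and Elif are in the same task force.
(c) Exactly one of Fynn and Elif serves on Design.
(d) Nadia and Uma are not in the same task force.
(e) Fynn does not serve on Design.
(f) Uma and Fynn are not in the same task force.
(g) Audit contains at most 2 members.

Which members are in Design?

From (e): Fynn ∉ Design.
(c) (exactly one): Elif ∈ Design.
(b): Nadia matches Elif: Nadia ∉ Research.
(b): Nadia matches Elif: Nadia ∈ Design.
(d): Uma ∉ Design.
Suppose Farida ∈ Design: no assignment then satisfies all the clues, so Farida ∉ Design.

Design = {Elif, Nadia}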